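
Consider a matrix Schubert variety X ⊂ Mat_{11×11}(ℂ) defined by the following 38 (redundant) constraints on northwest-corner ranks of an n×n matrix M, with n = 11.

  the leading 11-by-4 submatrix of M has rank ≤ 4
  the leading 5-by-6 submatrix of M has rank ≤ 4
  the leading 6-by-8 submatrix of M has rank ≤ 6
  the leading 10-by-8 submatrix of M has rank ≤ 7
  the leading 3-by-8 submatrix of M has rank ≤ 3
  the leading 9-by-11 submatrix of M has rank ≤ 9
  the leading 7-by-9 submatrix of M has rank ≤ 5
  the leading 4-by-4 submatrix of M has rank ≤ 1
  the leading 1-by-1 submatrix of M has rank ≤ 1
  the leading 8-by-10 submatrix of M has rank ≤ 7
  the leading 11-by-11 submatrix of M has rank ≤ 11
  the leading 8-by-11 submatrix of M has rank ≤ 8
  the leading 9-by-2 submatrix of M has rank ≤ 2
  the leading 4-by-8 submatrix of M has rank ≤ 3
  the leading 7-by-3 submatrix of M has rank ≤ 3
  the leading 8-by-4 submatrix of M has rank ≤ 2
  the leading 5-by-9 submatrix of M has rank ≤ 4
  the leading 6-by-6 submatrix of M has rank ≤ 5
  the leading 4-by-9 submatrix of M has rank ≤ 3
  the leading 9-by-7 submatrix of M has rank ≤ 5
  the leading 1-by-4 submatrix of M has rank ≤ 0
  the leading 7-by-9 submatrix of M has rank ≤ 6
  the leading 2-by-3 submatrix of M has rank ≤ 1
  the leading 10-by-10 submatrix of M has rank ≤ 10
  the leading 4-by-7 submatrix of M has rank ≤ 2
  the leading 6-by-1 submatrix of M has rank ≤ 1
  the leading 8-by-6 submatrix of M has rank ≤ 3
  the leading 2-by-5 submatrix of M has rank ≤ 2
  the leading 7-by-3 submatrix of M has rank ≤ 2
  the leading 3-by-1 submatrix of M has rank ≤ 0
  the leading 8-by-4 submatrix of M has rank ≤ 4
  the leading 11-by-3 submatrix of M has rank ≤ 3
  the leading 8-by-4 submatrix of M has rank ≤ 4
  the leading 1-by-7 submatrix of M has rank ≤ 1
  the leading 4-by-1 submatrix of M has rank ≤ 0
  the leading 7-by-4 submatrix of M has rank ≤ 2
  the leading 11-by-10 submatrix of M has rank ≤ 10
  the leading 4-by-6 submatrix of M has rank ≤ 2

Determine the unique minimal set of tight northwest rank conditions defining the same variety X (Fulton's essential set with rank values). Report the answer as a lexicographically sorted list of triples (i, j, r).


Propagating the 38 rank bounds to every northwest block:

  row 1: 0 | 0 | 0 | 0 | 1 | 1 | 1 | 1 | 1 | 1 | 1
  row 2: 0 | 1 | 1 | 1 | 2 | 2 | 2 | 2 | 2 | 2 | 2
  row 3: 0 | 1 | 1 | 1 | 2 | 2 | 2 | 3 | 3 | 3 | 3
  row 4: 0 | 1 | 1 | 1 | 2 | 2 | 2 | 3 | 3 | 4 | 4
  row 5: 1 | 2 | 2 | 2 | 3 | 3 | 3 | 4 | 4 | 5 | 5
  row 6: 1 | 2 | 2 | 2 | 3 | 3 | 4 | 5 | 5 | 6 | 6
  row 7: 1 | 2 | 2 | 2 | 3 | 3 | 4 | 5 | 5 | 6 | 7
  row 8: 1 | 2 | 2 | 2 | 3 | 3 | 4 | 5 | 6 | 7 | 8
  row 9: 1 | 2 | 3 | 3 | 4 | 4 | 5 | 6 | 7 | 8 | 9
  row 10: 1 | 2 | 3 | 4 | 5 | 5 | 6 | 7 | 8 | 9 | 10
  row 11: 1 | 2 | 3 | 4 | 5 | 6 | 7 | 8 | 9 | 10 | 11

the unique w with this rank table is (5, 2, 8, 10, 1, 7, 11, 9, 3, 4, 6).

Rothe diagram D(w) (26 cells), 8 SE-corners (essential conditions):

[(1, 4, 0), (4, 1, 0), (4, 4, 1), (4, 7, 2), (4, 9, 3), (7, 9, 5), (8, 4, 2), (8, 6, 3)]


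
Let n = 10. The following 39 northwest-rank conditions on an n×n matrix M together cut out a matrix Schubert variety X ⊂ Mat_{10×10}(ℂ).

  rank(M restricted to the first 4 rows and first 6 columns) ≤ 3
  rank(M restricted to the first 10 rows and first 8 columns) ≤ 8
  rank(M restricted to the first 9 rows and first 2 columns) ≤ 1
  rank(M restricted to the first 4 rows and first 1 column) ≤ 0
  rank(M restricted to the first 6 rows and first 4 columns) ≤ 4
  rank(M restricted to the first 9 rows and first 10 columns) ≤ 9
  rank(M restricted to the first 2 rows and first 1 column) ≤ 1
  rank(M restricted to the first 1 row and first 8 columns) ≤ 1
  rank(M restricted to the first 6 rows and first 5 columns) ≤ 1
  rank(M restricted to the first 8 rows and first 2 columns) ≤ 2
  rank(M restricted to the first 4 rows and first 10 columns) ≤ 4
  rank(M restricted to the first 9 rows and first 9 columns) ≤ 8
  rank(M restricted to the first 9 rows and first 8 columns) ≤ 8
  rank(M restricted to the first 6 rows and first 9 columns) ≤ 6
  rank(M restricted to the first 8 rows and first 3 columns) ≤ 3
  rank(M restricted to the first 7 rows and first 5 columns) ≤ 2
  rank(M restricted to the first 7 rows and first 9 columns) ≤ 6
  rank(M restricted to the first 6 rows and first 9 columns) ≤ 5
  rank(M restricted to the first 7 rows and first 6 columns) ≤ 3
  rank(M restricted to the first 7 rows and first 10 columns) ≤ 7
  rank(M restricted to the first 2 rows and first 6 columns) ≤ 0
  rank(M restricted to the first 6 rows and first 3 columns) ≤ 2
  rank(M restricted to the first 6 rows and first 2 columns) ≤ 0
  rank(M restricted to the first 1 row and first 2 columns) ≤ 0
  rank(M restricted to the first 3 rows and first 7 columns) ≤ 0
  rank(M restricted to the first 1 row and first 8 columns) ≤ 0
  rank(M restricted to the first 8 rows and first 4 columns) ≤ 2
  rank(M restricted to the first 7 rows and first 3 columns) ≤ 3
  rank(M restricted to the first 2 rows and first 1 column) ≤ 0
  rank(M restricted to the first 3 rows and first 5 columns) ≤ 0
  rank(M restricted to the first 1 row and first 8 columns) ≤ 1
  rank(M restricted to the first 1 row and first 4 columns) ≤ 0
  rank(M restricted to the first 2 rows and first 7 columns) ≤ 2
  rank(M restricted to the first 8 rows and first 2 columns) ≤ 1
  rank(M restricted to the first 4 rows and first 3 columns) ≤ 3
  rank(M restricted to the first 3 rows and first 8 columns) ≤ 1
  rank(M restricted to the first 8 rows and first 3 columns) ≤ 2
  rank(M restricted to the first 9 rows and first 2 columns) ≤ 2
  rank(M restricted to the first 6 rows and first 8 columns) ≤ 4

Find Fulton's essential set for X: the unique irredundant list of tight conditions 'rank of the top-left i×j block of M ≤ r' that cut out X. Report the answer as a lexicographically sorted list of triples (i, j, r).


The tightest implied rank at each (i,j), from the 39 conditions:

  R[1]: 0  0  0  0  0  0  0  0  1  1
  R[2]: 0  0  0  0  0  0  0  1  2  2
  R[3]: 0  0  0  0  0  0  0  1  2  3
  R[4]: 0  0  1  1  1  1  1  2  3  4
  R[5]: 0  0  1  1  1  2  2  3  4  5
  R[6]: 0  0  1  1  1  2  3  4  5  6
  R[7]: 1  1  2  2  2  3  4  5  6  7
  R[8]: 1  1  2  2  3  4  5  6  7  8
  R[9]: 1  1  2  3  4  5  6  7  8  9
  R[10]: 1  2  3  4  5  6  7  8  9  10

the unique w with this rank table is (9, 8, 10, 3, 6, 7, 1, 5, 4, 2).

Fulton essential set (6 of the 35 Rothe cells):

[(1, 8, 0), (3, 7, 0), (6, 2, 0), (6, 5, 1), (8, 4, 2), (9, 2, 1)]


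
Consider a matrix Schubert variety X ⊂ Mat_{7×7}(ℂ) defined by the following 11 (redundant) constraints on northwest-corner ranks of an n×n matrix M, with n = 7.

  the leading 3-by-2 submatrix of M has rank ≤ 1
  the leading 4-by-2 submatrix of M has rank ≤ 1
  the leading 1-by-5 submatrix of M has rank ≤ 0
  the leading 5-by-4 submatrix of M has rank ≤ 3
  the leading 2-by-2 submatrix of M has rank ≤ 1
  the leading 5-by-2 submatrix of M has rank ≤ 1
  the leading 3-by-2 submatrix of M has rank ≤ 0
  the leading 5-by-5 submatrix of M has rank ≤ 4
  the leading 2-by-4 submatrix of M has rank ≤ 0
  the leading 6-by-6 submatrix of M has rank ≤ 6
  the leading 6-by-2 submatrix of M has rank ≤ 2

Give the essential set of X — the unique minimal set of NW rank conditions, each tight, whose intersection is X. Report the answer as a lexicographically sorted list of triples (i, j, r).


Computing R[i][j] = min implied NW-rank bound (n=7, 11 conditions):

  0 0 0 0 0 1 1
  0 0 0 0 1 2 2
  0 0 1 1 2 3 3
  1 1 2 2 3 4 4
  1 1 2 3 4 5 5
  1 2 3 4 5 6 6
  1 2 3 4 5 6 7

reading off 1-entries of Δ²R: w = (6, 5, 3, 1, 4, 2, 7).

D(w) has 12 cells with 4 SE-corners; essential set:

[(1, 5, 0), (2, 4, 0), (3, 2, 0), (5, 2, 1)]


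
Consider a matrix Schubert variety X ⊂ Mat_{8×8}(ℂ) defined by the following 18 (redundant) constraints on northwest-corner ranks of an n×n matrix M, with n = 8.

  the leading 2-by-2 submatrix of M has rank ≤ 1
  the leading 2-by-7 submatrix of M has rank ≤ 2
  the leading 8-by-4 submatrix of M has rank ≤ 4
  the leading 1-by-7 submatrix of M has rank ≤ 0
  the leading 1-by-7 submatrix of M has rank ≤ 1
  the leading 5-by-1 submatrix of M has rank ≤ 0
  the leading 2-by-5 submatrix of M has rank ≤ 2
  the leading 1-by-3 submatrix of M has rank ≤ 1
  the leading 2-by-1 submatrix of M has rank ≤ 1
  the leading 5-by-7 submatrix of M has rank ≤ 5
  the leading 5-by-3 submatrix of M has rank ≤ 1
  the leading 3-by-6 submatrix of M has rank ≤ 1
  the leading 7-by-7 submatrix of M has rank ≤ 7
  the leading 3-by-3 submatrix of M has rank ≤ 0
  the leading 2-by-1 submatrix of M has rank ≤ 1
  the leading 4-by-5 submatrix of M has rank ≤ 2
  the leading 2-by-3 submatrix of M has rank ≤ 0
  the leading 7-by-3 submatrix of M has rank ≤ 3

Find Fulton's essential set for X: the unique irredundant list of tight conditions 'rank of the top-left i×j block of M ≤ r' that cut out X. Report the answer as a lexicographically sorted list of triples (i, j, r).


Recovering R(i,j) via the rank-extension bound from the 18 conditions:

  i=1: 0  0  0  0  0  0  0  1
  i=2: 0  0  0  1  1  1  1  2
  i=3: 0  0  0  1  1  1  2  3
  i=4: 0  1  1  2  2  2  3  4
  i=5: 0  1  1  2  3  3  4  5
  i=6: 1  2  2  3  4  4  5  6
  i=7: 1  2  3  4  5  5  6  7
  i=8: 1  2  3  4  5  6  7  8

reading off 1-entries of Δ²R: w = (8, 4, 7, 2, 5, 1, 3, 6).

|D(w)|=18, |Ess(w)|=5:

[(1, 7, 0), (3, 3, 0), (3, 6, 1), (5, 1, 0), (5, 3, 1)]


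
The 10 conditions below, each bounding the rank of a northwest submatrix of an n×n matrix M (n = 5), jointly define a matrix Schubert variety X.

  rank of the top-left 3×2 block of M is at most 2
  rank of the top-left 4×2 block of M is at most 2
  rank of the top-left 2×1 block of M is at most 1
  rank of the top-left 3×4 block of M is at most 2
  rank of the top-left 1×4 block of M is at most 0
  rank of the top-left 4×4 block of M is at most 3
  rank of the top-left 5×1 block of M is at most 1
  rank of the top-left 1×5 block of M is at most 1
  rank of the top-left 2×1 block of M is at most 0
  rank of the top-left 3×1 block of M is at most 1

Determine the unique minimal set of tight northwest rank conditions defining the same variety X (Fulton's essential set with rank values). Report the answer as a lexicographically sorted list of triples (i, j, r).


Recovering R(i,j) via the rank-extension bound from the 10 conditions:

  row 1: 0  0  0  0  1
  row 2: 0  1  1  1  2
  row 3: 1  2  2  2  3
  row 4: 1  2  3  3  4
  row 5: 1  2  3  4  5

hence w(1..5) = (5, 2, 1, 3, 4).

Rothe diagram D(w) (5 cells), 2 SE-corners (essential conditions):

[(1, 4, 0), (2, 1, 0)]


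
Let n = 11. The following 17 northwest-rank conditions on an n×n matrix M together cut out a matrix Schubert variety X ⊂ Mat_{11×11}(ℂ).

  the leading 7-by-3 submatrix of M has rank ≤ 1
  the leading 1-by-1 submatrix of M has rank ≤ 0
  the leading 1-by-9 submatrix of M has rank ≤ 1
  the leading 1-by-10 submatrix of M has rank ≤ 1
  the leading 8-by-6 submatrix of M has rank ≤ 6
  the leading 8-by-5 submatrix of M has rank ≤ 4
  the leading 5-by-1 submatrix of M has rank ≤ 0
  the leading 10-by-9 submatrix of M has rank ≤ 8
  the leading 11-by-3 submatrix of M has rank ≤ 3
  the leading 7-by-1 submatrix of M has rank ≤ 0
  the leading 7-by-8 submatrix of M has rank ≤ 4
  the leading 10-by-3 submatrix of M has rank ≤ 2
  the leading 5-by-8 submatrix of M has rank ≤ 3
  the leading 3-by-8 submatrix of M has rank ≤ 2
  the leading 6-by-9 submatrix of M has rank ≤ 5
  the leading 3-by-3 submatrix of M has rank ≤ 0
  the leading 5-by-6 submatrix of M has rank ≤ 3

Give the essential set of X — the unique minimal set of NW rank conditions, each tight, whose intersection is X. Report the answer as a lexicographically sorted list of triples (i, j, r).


Rank table r_w(11×11) implied by the 17 constraints:

  R[1]: 0  0  0  1  1  1  1  1  1  1  1
  R[2]: 0  0  0  1  2  2  2  2  2  2  2
  R[3]: 0  0  0  1  2  2  2  2  3  3  3
  R[4]: 0  1  1  2  3  3  3  3  4  4  4
  R[5]: 0  1  1  2  3  3  3  3  4  5  5
  R[6]: 0  1  1  2  3  4  4  4  5  6  6
  R[7]: 0  1  1  2  3  4  4  4  5  6  7
  R[8]: 1  2  2  3  4  5  5  5  6  7  8
  R[9]: 1  2  2  3  4  5  6  6  7  8  9
  R[10]: 1  2  2  3  4  5  6  7  8  9  10
  R[11]: 1  2  3  4  5  6  7  8  9  10  11

the unique w with this rank table is (4, 5, 9, 2, 10, 6, 11, 1, 7, 8, 3).

|D(w)|=26, |Ess(w)|=7:

[(3, 3, 0), (3, 8, 2), (5, 8, 3), (7, 1, 0), (7, 3, 1), (7, 8, 4), (10, 3, 2)]


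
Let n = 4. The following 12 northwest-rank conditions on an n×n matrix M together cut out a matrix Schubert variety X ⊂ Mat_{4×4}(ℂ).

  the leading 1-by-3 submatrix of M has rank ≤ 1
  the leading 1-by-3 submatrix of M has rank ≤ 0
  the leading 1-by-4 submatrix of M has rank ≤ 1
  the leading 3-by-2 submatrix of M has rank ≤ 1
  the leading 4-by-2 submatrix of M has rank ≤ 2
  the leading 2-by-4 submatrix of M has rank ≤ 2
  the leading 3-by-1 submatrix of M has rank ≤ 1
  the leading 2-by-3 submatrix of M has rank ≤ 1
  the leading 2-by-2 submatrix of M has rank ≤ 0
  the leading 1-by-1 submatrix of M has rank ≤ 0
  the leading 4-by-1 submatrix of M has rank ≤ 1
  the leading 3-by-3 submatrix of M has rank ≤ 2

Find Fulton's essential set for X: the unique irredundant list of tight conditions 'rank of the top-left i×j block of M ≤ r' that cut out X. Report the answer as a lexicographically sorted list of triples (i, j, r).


Rank table r_w(4×4) implied by the 12 constraints:

  0, 0, 0, 1
  0, 0, 1, 2
  1, 1, 2, 3
  1, 2, 3, 4

so w = (4, 3, 1, 2).

Fulton essential set (2 of the 5 Rothe cells):

[(1, 3, 0), (2, 2, 0)]


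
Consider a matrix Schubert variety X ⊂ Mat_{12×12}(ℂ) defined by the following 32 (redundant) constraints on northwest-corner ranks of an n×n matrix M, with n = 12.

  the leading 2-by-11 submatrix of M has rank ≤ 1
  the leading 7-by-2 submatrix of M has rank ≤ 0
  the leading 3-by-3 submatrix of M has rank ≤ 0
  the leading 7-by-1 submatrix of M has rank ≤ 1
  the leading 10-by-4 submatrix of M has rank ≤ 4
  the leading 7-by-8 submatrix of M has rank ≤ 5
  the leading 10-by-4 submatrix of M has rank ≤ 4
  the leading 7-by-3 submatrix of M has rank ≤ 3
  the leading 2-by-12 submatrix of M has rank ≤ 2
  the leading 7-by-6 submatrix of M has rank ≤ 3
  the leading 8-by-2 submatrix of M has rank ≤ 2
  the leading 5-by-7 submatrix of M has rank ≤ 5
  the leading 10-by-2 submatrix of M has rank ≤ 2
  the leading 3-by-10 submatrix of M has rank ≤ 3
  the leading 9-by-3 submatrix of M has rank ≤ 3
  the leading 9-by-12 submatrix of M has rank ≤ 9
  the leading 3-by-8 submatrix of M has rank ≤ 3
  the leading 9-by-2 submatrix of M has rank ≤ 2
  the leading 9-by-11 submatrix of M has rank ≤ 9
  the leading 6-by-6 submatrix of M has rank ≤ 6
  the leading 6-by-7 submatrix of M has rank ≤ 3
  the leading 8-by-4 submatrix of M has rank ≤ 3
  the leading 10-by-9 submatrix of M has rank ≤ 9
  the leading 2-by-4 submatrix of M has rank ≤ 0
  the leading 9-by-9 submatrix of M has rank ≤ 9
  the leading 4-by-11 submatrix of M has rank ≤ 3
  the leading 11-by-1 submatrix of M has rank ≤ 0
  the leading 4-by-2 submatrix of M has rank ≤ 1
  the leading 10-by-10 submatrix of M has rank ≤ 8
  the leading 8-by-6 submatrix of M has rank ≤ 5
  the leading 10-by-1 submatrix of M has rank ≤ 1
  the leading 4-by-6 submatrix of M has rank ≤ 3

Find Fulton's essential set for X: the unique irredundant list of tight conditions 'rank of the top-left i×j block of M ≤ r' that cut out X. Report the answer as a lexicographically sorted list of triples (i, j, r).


Recovering R(i,j) via the rank-extension bound from the 32 conditions:

  R[1]: 0 0 0 0 1 1 1 1 1 1 1 1
  R[2]: 0 0 0 0 1 1 1 1 1 1 1 2
  R[3]: 0 0 0 1 2 2 2 2 2 2 2 3
  R[4]: 0 0 1 2 3 3 3 3 3 3 3 4
  R[5]: 0 0 1 2 3 3 3 4 4 4 4 5
  R[6]: 0 0 1 2 3 3 3 4 5 5 5 6
  R[7]: 0 0 1 2 3 3 4 5 6 6 6 7
  R[8]: 0 1 2 3 4 4 5 6 7 7 7 8
  R[9]: 0 1 2 3 4 5 6 7 8 8 8 9
  R[10]: 0 1 2 3 4 5 6 7 8 8 9 10
  R[11]: 0 1 2 3 4 5 6 7 8 9 10 11
  R[12]: 1 2 3 4 5 6 7 8 9 10 11 12

second differences of R give the permutation w = (5, 12, 4, 3, 8, 9, 7, 2, 6, 11, 10, 1).

8 SE-corners of the 35-cell Rothe diagram give Ess(w):

[(2, 4, 0), (2, 11, 1), (3, 3, 0), (6, 7, 3), (7, 2, 0), (7, 6, 3), (10, 10, 8), (11, 1, 0)]


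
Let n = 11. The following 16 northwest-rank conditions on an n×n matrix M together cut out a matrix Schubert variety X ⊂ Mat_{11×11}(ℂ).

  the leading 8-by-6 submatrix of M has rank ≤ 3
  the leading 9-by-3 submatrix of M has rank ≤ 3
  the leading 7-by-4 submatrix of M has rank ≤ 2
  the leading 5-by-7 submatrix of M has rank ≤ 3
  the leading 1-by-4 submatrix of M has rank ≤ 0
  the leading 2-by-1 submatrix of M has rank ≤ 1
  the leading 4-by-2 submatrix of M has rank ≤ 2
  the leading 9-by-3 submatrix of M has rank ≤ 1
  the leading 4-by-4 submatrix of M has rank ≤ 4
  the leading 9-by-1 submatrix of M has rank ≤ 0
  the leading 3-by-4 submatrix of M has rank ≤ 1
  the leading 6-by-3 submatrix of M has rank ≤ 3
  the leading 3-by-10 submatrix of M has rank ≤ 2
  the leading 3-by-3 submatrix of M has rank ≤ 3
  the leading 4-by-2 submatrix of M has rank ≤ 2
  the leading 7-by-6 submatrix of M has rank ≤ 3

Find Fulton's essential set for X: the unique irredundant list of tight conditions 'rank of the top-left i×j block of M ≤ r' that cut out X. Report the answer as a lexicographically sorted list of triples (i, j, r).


Recovering R(i,j) via the rank-extension bound from the 16 conditions:

  i=1: 0, 0, 0, 0, 1, 1, 1, 1, 1, 1, 1
  i=2: 0, 1, 1, 1, 2, 2, 2, 2, 2, 2, 2
  i=3: 0, 1, 1, 1, 2, 2, 2, 2, 2, 2, 3
  i=4: 0, 1, 1, 2, 3, 3, 3, 3, 3, 3, 4
  i=5: 0, 1, 1, 2, 3, 3, 3, 4, 4, 4, 5
  i=6: 0, 1, 1, 2, 3, 3, 4, 5, 5, 5, 6
  i=7: 0, 1, 1, 2, 3, 3, 4, 5, 6, 6, 7
  i=8: 0, 1, 1, 2, 3, 3, 4, 5, 6, 7, 8
  i=9: 0, 1, 1, 2, 3, 4, 5, 6, 7, 8, 9
  i=10: 1, 2, 2, 3, 4, 5, 6, 7, 8, 9, 10
  i=11: 1, 2, 3, 4, 5, 6, 7, 8, 9, 10, 11

second differences of R give the permutation w = (5, 2, 11, 4, 8, 7, 9, 10, 6, 1, 3).

Rothe diagram D(w) (30 cells), 7 SE-corners (essential conditions):

[(1, 4, 0), (3, 4, 1), (3, 10, 2), (5, 7, 3), (8, 6, 3), (9, 1, 0), (9, 3, 1)]


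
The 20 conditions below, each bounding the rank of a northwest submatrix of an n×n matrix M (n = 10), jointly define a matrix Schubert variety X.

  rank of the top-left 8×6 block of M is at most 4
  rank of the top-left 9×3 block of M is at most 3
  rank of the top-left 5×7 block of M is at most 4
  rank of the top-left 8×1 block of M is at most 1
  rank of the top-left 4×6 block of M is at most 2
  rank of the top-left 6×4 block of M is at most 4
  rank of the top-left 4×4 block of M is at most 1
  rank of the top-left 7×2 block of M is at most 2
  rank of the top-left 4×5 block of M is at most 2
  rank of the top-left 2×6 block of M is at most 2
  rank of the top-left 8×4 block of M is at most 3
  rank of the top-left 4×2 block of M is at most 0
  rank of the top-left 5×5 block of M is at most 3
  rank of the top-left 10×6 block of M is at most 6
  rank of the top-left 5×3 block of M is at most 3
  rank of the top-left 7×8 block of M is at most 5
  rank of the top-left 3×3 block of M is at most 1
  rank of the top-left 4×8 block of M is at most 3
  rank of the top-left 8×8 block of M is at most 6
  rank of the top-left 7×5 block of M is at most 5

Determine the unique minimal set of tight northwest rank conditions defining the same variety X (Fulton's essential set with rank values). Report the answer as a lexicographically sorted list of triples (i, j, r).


Propagating the 20 rank bounds to every northwest block:

  0, 0, 1, 1, 1, 1, 1, 1, 1, 1
  0, 0, 1, 1, 2, 2, 2, 2, 2, 2
  0, 0, 1, 1, 2, 2, 3, 3, 3, 3
  0, 0, 1, 1, 2, 2, 3, 3, 4, 4
  1, 1, 2, 2, 3, 3, 4, 4, 5, 5
  1, 2, 3, 3, 4, 4, 5, 5, 6, 6
  1, 2, 3, 3, 4, 4, 5, 5, 6, 7
  1, 2, 3, 3, 4, 4, 5, 6, 7, 8
  1, 2, 3, 4, 5, 5, 6, 7, 8, 9
  1, 2, 3, 4, 5, 6, 7, 8, 9, 10

giving w = (3, 5, 7, 9, 1, 2, 10, 8, 4, 6) via Δ²R.

Rothe diagram D(w) (19 cells), 7 SE-corners (essential conditions):

[(4, 2, 0), (4, 4, 1), (4, 6, 2), (4, 8, 3), (7, 8, 5), (8, 4, 3), (8, 6, 4)]


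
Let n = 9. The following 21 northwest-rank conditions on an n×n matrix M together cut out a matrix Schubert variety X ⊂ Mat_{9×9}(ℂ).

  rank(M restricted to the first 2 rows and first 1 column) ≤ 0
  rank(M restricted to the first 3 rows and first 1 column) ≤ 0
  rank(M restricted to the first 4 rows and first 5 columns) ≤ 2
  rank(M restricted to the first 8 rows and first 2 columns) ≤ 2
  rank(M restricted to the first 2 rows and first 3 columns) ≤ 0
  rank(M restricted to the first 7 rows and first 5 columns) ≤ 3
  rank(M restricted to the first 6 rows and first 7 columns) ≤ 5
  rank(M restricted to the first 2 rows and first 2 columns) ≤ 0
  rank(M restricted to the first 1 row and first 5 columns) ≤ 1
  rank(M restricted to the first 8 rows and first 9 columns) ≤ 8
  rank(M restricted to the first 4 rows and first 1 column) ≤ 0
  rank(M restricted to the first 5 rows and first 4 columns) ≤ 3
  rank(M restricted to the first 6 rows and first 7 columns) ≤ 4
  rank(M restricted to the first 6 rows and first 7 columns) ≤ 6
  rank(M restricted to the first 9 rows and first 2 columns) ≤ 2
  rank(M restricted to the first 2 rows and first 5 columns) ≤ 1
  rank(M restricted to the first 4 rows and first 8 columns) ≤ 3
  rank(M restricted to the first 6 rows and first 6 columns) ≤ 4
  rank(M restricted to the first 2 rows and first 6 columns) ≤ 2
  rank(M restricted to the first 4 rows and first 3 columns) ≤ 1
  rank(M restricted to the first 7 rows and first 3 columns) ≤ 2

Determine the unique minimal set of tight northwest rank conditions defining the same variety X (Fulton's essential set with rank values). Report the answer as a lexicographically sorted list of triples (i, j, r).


The tightest implied rank at each (i,j), from the 21 conditions:

  i=1: 0  0  0  1  1  1  1  1  1
  i=2: 0  0  0  1  1  2  2  2  2
  i=3: 0  1  1  2  2  3  3  3  3
  i=4: 0  1  1  2  2  3  3  3  4
  i=5: 1  2  2  3  3  4  4  4  5
  i=6: 1  2  2  3  3  4  4  5  6
  i=7: 1  2  2  3  3  4  5  6  7
  i=8: 1  2  3  4  4  5  6  7  8
  i=9: 1  2  3  4  5  6  7  8  9

the unique w with this rank table is (4, 6, 2, 9, 1, 8, 7, 3, 5).

D(w) has 18 cells with 9 SE-corners; essential set:

[(2, 3, 0), (2, 5, 1), (4, 1, 0), (4, 3, 1), (4, 5, 2), (4, 8, 3), (6, 7, 4), (7, 3, 2), (7, 5, 3)]


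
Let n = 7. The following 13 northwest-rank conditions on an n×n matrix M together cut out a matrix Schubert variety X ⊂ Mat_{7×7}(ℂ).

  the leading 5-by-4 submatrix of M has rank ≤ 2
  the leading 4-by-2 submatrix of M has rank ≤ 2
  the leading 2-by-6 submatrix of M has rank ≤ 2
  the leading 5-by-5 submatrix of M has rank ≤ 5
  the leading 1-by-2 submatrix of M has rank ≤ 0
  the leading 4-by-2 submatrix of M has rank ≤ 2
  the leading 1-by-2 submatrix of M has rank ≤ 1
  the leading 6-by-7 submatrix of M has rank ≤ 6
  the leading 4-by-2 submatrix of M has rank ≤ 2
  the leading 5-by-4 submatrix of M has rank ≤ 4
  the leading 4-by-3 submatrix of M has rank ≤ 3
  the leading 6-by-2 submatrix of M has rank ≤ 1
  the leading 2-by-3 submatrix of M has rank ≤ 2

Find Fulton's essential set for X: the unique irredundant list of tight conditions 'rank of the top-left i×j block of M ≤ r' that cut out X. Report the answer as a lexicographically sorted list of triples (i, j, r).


Recovering R(i,j) via the rank-extension bound from the 13 conditions:

  i=1: 0, 0, 1, 1, 1, 1, 1
  i=2: 1, 1, 2, 2, 2, 2, 2
  i=3: 1, 1, 2, 2, 3, 3, 3
  i=4: 1, 1, 2, 2, 3, 4, 4
  i=5: 1, 1, 2, 2, 3, 4, 5
  i=6: 1, 1, 2, 3, 4, 5, 6
  i=7: 1, 2, 3, 4, 5, 6, 7

hence w(1..7) = (3, 1, 5, 6, 7, 4, 2).

Fulton essential set (3 of the 9 Rothe cells):

[(1, 2, 0), (5, 4, 2), (6, 2, 1)]


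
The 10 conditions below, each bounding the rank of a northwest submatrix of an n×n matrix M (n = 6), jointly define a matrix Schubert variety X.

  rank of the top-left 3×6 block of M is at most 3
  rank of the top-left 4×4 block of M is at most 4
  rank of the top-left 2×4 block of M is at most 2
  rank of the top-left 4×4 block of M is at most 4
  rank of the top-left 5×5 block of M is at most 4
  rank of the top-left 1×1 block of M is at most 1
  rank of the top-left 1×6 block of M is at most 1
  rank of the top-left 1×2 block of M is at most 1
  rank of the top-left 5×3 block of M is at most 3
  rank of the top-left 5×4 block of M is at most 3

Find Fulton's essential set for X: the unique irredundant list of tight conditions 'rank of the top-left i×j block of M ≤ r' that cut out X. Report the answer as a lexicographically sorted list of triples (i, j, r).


The tightest implied rank at each (i,j), from the 10 conditions:

  i=1: 1 1 1 1 1 1
  i=2: 1 2 2 2 2 2
  i=3: 1 2 3 3 3 3
  i=4: 1 2 3 3 4 4
  i=5: 1 2 3 3 4 5
  i=6: 1 2 3 4 5 6

second differences of R give the permutation w = (1, 2, 3, 5, 6, 4).

Fulton essential set (1 of the 2 Rothe cells):

[(5, 4, 3)]


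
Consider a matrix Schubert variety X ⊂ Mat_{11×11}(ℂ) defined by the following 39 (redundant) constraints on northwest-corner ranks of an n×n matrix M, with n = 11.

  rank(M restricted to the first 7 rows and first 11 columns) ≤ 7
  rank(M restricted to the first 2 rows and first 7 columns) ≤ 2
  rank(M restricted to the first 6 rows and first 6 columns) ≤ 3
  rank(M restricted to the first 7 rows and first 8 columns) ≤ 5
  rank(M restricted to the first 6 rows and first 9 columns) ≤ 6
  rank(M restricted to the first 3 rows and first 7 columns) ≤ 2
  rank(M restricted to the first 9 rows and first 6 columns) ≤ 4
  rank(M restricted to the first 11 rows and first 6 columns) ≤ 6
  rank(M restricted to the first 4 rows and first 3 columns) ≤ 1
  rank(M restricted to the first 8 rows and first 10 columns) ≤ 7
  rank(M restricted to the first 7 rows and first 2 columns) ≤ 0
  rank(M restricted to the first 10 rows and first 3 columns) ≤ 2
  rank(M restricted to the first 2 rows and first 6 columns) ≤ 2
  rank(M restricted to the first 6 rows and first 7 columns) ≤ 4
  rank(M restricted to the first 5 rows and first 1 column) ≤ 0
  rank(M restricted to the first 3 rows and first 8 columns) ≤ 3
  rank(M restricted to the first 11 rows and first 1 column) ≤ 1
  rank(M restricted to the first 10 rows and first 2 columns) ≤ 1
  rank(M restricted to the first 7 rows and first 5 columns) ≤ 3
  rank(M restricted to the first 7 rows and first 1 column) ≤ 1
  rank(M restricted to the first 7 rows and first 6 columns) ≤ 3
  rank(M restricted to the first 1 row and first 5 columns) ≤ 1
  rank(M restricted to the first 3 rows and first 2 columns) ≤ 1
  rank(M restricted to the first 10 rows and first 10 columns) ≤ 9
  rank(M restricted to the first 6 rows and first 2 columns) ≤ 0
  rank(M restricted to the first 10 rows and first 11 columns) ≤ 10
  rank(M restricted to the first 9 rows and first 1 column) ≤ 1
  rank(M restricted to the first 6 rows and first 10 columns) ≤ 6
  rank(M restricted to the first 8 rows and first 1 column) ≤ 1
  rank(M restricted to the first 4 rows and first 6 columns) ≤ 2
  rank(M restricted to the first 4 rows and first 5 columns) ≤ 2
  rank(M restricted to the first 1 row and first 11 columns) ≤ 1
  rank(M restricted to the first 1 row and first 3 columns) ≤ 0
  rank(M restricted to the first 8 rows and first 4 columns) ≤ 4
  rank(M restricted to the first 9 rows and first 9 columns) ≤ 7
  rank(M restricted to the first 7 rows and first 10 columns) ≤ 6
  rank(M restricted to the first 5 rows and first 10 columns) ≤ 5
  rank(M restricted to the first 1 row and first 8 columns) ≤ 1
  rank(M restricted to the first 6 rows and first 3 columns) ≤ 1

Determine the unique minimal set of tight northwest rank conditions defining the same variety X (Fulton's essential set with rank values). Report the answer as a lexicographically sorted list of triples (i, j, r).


Computing R[i][j] = min implied NW-rank bound (n=11, 39 conditions):

  0, 0, 0, 1, 1, 1, 1, 1, 1, 1, 1
  0, 0, 1, 2, 2, 2, 2, 2, 2, 2, 2
  0, 0, 1, 2, 2, 2, 2, 3, 3, 3, 3
  0, 0, 1, 2, 2, 2, 3, 4, 4, 4, 4
  0, 0, 1, 2, 3, 3, 4, 5, 5, 5, 5
  0, 0, 1, 2, 3, 3, 4, 5, 6, 6, 6
  0, 0, 1, 2, 3, 3, 4, 5, 6, 6, 7
  1, 1, 2, 3, 4, 4, 5, 6, 7, 7, 8
  1, 1, 2, 3, 4, 4, 5, 6, 7, 8, 9
  1, 1, 2, 3, 4, 5, 6, 7, 8, 9, 10
  1, 2, 3, 4, 5, 6, 7, 8, 9, 10, 11

giving w = (4, 3, 8, 7, 5, 9, 11, 1, 10, 6, 2) via Δ²R.

Fulton essential set (8 of the 26 Rothe cells):

[(1, 3, 0), (3, 7, 2), (4, 6, 2), (7, 2, 0), (7, 6, 3), (7, 10, 6), (9, 6, 4), (10, 2, 1)]


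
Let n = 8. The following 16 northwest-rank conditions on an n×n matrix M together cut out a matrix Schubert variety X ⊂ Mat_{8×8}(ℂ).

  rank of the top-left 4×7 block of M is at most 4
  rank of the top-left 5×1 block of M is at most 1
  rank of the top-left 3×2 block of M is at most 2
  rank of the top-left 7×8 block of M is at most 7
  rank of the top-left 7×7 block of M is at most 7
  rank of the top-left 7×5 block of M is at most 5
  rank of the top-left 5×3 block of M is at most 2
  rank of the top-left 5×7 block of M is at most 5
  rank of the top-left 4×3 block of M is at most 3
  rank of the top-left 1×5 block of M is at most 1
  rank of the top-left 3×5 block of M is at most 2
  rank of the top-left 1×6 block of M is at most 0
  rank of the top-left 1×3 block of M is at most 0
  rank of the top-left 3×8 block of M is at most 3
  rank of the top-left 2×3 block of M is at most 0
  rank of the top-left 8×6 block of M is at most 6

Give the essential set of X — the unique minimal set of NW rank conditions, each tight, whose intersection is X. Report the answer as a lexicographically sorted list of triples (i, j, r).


Rank table r_w(8×8) implied by the 16 constraints:

  i=1: 0 0 0 0 0 0 1 1
  i=2: 0 0 0 1 1 1 2 2
  i=3: 1 1 1 2 2 2 3 3
  i=4: 1 2 2 3 3 3 4 4
  i=5: 1 2 2 3 4 4 5 5
  i=6: 1 2 3 4 5 5 6 6
  i=7: 1 2 3 4 5 6 7 7
  i=8: 1 2 3 4 5 6 7 8

so w = (7, 4, 1, 2, 5, 3, 6, 8).

Fulton essential set (3 of the 10 Rothe cells):

[(1, 6, 0), (2, 3, 0), (5, 3, 2)]


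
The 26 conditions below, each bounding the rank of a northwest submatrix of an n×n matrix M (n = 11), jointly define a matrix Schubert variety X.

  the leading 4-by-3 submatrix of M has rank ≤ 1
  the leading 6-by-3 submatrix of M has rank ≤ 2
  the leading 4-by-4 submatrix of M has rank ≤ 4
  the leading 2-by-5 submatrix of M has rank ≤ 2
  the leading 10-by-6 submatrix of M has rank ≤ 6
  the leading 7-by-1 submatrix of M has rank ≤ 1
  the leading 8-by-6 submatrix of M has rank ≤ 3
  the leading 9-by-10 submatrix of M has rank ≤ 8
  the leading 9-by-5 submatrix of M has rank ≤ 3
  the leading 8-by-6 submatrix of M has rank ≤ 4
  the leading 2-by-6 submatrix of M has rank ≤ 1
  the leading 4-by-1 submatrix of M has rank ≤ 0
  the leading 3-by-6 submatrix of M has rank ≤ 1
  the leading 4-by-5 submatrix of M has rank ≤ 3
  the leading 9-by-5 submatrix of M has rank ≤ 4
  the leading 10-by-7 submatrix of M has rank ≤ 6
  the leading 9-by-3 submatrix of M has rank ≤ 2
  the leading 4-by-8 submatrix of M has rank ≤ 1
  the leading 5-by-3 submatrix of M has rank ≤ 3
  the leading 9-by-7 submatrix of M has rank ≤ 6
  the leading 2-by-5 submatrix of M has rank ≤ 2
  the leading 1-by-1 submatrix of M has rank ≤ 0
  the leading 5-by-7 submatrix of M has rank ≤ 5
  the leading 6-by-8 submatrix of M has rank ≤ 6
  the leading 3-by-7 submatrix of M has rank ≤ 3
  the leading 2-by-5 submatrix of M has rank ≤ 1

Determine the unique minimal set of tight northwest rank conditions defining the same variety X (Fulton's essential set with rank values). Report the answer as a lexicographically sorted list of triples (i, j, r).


Propagating the 26 rank bounds to every northwest block:

  R[1]: 0, 1, 1, 1, 1, 1, 1, 1, 1, 1, 1
  R[2]: 0, 1, 1, 1, 1, 1, 1, 1, 2, 2, 2
  R[3]: 0, 1, 1, 1, 1, 1, 1, 1, 2, 3, 3
  R[4]: 0, 1, 1, 1, 1, 1, 1, 1, 2, 3, 4
  R[5]: 1, 2, 2, 2, 2, 2, 2, 2, 3, 4, 5
  R[6]: 1, 2, 2, 3, 3, 3, 3, 3, 4, 5, 6
  R[7]: 1, 2, 2, 3, 3, 3, 4, 4, 5, 6, 7
  R[8]: 1, 2, 2, 3, 3, 3, 4, 5, 6, 7, 8
  R[9]: 1, 2, 2, 3, 3, 4, 5, 6, 7, 8, 9
  R[10]: 1, 2, 3, 4, 4, 5, 6, 7, 8, 9, 10
  R[11]: 1, 2, 3, 4, 5, 6, 7, 8, 9, 10, 11

hence w(1..11) = (2, 9, 10, 11, 1, 4, 7, 8, 6, 3, 5).

D(w) has 31 cells with 5 SE-corners; essential set:

[(4, 1, 0), (4, 8, 1), (8, 6, 3), (9, 3, 2), (9, 5, 3)]


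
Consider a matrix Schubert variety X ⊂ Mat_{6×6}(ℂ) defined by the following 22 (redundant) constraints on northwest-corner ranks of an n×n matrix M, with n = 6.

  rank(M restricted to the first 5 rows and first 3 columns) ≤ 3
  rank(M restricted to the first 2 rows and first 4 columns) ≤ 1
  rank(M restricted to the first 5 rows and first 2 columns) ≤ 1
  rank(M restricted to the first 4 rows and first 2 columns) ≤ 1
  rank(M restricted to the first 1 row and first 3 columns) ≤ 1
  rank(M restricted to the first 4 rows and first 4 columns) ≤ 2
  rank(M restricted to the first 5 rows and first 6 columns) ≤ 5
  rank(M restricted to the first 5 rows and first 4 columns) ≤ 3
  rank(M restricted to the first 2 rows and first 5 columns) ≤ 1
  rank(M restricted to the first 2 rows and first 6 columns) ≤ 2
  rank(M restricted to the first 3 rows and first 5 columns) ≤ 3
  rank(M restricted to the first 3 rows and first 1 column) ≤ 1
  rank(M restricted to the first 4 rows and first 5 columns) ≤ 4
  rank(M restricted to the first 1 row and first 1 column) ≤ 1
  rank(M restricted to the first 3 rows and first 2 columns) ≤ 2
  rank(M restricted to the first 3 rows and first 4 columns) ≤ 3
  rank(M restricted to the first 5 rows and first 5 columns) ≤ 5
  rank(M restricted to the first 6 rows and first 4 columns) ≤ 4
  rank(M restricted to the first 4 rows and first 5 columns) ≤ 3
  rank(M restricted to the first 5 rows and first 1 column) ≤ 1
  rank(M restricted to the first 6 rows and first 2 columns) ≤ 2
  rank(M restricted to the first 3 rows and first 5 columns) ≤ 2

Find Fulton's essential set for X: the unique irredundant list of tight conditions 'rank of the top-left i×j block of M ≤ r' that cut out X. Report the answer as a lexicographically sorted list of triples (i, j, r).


Computing R[i][j] = min implied NW-rank bound (n=6, 22 conditions):

  R[1]: 1, 1, 1, 1, 1, 1
  R[2]: 1, 1, 1, 1, 1, 2
  R[3]: 1, 1, 2, 2, 2, 3
  R[4]: 1, 1, 2, 2, 3, 4
  R[5]: 1, 1, 2, 3, 4, 5
  R[6]: 1, 2, 3, 4, 5, 6

hence w(1..6) = (1, 6, 3, 5, 4, 2).

Fulton essential set (3 of the 8 Rothe cells):

[(2, 5, 1), (4, 4, 2), (5, 2, 1)]


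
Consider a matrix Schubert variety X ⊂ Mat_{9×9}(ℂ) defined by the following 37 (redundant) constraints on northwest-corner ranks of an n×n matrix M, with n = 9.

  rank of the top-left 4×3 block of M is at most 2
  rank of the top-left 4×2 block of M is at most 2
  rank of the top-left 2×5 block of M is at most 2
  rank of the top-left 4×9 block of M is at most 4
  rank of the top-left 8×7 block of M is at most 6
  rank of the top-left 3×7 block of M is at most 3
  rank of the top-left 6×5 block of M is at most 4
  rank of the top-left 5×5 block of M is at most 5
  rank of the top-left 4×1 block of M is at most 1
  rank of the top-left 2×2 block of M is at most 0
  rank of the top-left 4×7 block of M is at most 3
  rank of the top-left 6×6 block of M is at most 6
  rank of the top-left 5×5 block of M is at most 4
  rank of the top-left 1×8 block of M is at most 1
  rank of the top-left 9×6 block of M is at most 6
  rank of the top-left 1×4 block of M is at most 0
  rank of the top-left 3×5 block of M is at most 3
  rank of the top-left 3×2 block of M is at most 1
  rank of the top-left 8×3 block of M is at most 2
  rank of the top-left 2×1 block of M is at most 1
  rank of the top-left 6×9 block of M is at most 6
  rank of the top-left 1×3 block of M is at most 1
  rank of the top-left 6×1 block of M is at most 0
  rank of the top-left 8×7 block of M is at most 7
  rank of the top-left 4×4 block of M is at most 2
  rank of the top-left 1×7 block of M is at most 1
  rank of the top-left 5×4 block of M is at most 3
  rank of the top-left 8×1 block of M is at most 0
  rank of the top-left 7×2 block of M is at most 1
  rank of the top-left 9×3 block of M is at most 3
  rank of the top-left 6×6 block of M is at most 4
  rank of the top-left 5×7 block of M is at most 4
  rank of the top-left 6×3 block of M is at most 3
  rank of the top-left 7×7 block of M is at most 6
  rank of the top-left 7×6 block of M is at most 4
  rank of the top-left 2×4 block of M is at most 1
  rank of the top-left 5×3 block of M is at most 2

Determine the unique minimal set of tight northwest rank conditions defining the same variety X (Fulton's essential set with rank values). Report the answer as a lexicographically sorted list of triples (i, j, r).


Computing R[i][j] = min implied NW-rank bound (n=9, 37 conditions):

  row 1: 0, 0, 0, 0, 1, 1, 1, 1, 1
  row 2: 0, 0, 1, 1, 2, 2, 2, 2, 2
  row 3: 0, 1, 2, 2, 3, 3, 3, 3, 3
  row 4: 0, 1, 2, 2, 3, 3, 3, 4, 4
  row 5: 0, 1, 2, 3, 4, 4, 4, 5, 5
  row 6: 0, 1, 2, 3, 4, 4, 5, 6, 6
  row 7: 0, 1, 2, 3, 4, 4, 5, 6, 7
  row 8: 0, 1, 2, 3, 4, 5, 6, 7, 8
  row 9: 1, 2, 3, 4, 5, 6, 7, 8, 9

giving w = (5, 3, 2, 8, 4, 7, 9, 6, 1) via Δ²R.

Fulton essential set (6 of the 17 Rothe cells):

[(1, 4, 0), (2, 2, 0), (4, 4, 2), (4, 7, 3), (7, 6, 4), (8, 1, 0)]


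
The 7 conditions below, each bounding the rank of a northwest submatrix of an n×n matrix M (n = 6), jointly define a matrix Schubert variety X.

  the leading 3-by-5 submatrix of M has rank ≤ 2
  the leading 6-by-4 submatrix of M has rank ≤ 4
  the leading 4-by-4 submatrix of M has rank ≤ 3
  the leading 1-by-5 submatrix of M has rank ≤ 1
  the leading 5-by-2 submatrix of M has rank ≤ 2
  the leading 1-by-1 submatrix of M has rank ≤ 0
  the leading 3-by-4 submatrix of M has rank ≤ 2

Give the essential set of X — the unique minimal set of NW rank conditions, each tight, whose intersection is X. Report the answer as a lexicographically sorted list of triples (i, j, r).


Recovering R(i,j) via the rank-extension bound from the 7 conditions:

  R[1]: 0, 1, 1, 1, 1, 1
  R[2]: 1, 2, 2, 2, 2, 2
  R[3]: 1, 2, 2, 2, 2, 3
  R[4]: 1, 2, 3, 3, 3, 4
  R[5]: 1, 2, 3, 4, 4, 5
  R[6]: 1, 2, 3, 4, 5, 6

reading off 1-entries of Δ²R: w = (2, 1, 6, 3, 4, 5).

|D(w)|=4, |Ess(w)|=2:

[(1, 1, 0), (3, 5, 2)]


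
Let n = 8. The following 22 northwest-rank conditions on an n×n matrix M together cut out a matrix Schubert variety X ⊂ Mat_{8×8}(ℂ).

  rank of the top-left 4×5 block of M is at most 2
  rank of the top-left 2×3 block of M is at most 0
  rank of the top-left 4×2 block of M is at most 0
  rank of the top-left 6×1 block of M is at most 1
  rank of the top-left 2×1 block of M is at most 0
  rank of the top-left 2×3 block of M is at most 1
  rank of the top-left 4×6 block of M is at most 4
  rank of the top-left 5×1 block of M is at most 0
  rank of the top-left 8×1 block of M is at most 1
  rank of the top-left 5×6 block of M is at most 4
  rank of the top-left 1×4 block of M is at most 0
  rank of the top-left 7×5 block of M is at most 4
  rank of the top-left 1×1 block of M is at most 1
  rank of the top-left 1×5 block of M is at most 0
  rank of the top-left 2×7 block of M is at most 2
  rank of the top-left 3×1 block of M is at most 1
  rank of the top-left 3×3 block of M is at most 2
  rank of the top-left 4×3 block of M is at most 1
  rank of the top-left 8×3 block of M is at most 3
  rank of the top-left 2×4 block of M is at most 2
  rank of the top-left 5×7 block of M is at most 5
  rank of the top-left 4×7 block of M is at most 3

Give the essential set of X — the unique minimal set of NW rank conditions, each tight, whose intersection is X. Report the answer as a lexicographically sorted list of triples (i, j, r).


Recovering R(i,j) via the rank-extension bound from the 22 conditions:

  R[1]: 0 0 0 0 0 1 1 1
  R[2]: 0 0 0 1 1 2 2 2
  R[3]: 0 0 1 2 2 3 3 3
  R[4]: 0 0 1 2 2 3 3 4
  R[5]: 0 1 2 3 3 4 4 5
  R[6]: 1 2 3 4 4 5 5 6
  R[7]: 1 2 3 4 4 5 6 7
  R[8]: 1 2 3 4 5 6 7 8

giving w = (6, 4, 3, 8, 2, 1, 7, 5) via Δ²R.

7 SE-corners of the 16-cell Rothe diagram give Ess(w):

[(1, 5, 0), (2, 3, 0), (4, 2, 0), (4, 5, 2), (4, 7, 3), (5, 1, 0), (7, 5, 4)]
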